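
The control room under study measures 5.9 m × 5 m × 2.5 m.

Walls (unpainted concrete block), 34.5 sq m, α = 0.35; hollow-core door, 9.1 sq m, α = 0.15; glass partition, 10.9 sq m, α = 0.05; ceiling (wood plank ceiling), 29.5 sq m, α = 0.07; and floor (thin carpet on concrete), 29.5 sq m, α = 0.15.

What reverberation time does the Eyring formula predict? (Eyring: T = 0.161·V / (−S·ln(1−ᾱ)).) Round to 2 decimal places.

Total surface area S = 34.5 + 9.1 + 10.9 + 29.5 + 29.5 = 113.5 sq m.
Absorption A = 34.5·0.35 + 9.1·0.15 + 10.9·0.05 + 29.5·0.07 + 29.5·0.15 = 20.475 sabins.
Mean coefficient ᾱ = A/S = 0.1804.
−S·ln(1−ᾱ) = −113.5 × ln(1 − 0.1804) = 22.580.
V = 5.9 × 5 × 2.5 = 73.75 m³.
T = 0.161·V/[−S·ln(1−ᾱ)] = 0.161·73.75/22.580 = 0.53 s.

0.53 s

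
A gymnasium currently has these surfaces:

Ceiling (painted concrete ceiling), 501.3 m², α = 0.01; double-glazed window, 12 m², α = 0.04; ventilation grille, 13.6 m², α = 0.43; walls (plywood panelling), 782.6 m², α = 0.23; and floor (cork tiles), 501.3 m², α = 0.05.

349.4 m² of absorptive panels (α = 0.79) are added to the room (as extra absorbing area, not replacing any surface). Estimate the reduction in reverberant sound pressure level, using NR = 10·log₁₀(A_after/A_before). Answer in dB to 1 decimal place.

Summing Sᵢαᵢ: 5.013 + 0.480 + 5.848 + 179.998 + 25.065 → A_before = 216.404 sabins.
Treatment contributes 349.4·0.79 = 276.026 sabins.
A_after = 216.404 + 276.026 = 492.430 sabins.
Reduction = 10 log₁₀(A_after/A_before) = 10 log₁₀(2.2755) = 3.6 dB.

3.6 dB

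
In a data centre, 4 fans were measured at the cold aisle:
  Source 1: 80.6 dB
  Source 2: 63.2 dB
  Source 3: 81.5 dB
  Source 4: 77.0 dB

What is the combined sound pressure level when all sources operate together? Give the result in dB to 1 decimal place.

Σ 10^(Lᵢ/10) = 3.083e+08.
Back to dB: 10·log₁₀ Σ = 84.9 dB.

84.9 dB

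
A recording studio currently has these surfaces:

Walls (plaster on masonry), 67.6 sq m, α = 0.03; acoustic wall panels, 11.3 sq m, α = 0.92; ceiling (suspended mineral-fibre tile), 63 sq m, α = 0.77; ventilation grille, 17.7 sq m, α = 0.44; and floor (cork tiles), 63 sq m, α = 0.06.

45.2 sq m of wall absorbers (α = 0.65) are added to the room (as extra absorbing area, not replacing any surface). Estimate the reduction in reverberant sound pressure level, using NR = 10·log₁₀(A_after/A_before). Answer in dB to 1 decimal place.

1.5 dB

Equivalent absorption area: A_before = 67.6*0.03 + 11.3*0.92 + 63*0.77 + 17.7*0.44 + 63*0.06 = 72.502 sq m.
Added absorption = 45.2 × 0.65 = 29.380 sabins.
New total A_after = 101.882 sabins.
NR = 10·log₁₀(101.882/72.502) = 1.5 dB.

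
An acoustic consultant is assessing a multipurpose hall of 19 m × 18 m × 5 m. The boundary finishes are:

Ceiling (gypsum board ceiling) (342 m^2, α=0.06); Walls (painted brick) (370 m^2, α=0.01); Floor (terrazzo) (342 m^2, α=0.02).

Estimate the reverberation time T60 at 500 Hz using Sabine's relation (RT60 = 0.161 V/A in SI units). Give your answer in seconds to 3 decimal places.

Summing Sᵢαᵢ: 20.520 + 3.700 + 6.840 → A = 31.060 sabins.
V = 19·18·5 = 1710 m³.
T = 0.161 V/A = 0.161·1710/31.060 = 8.864 s.

8.864 sec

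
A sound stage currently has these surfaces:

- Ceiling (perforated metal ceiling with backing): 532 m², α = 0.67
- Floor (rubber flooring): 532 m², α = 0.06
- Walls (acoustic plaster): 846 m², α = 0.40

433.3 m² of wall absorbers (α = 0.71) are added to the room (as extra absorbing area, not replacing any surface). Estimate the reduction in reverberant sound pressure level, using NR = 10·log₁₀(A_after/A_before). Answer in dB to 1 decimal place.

1.5 dB

A_before = Σ Sᵢαᵢ = 532×0.67 + 532×0.06 + 846×0.40 = 726.760 sabins.
Added absorption = 433.3 × 0.71 = 307.643 sabins.
New total A_after = 1034.403 sabins.
Reduction = 10 log₁₀(A_after/A_before) = 10 log₁₀(1.4233) = 1.5 dB.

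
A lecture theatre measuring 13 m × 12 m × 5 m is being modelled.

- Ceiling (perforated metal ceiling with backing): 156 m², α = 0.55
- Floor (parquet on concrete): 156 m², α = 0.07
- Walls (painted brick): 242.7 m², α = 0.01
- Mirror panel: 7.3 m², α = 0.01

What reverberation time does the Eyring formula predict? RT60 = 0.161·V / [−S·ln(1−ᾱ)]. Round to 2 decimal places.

S = Σ Sᵢ = 562.0 m².
Σ(Sᵢαᵢ) = 156×0.55 + 156×0.07 + 242.7×0.01 + 7.3×0.01 = 99.220.
Mean coefficient ᾱ = A/S = 0.1765.
−S·ln(1−ᾱ) = −562.0 × ln(1 − 0.1765) = 109.136.
V = 13 × 12 × 5 = 780 m³.
RT60 = 0.161 × 780 / 109.136 = 1.15 s.

1.15 seconds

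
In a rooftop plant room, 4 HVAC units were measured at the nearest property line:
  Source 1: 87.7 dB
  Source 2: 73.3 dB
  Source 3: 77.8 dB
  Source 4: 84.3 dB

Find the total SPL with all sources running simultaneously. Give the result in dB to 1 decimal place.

Converting to relative power and adding: 10^(87.7/10) + 10^(73.3/10) + 10^(77.8/10) + 10^(84.3/10) = 9.396e+08.
L_total = 10·log₁₀(9.396e+08) = 89.7 dB.

89.7 dB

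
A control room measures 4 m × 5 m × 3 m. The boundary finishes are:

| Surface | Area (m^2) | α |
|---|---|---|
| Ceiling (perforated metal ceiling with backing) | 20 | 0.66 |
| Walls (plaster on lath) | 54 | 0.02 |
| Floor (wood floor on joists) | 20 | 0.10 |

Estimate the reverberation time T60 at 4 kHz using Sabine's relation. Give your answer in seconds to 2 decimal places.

0.59 s

A = Σ Sᵢαᵢ = 20·0.66 + 54·0.02 + 20·0.10 = 16.280 sabins.
Room volume: 60 m³.
Sabine: RT60 = 0.161 × 60 / 16.280 = 0.59 s.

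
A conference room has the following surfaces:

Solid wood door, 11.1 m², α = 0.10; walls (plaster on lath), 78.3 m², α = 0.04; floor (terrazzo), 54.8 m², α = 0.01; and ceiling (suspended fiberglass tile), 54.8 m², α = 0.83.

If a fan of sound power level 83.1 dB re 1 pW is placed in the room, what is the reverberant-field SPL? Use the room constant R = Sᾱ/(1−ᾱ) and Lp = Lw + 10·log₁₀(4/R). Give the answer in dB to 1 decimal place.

A = 50.274 sabins; S = 199.0 m².
ᾱ = 50.274/199.0 = 0.2526; R = Sᾱ/(1−ᾱ) = 50.274/(1−0.2526) = 67.265 m².
Lp = Lw + 10 log₁₀(4/R) = 83.1 -12.26 = 70.8 dB.

70.8 dB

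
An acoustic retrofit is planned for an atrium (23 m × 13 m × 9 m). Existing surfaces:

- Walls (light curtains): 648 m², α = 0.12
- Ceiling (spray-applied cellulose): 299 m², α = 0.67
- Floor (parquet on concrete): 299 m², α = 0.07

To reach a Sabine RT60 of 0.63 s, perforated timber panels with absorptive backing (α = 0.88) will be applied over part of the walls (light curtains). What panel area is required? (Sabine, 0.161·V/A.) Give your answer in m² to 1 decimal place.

511.4

Summing Sᵢαᵢ: 77.760 + 200.330 + 20.930 → A₁ = 299.020 sabins.
V = 2691 m³. Target absorption A₂ = 0.161 × 2691 / 0.63 = 687.700 sabins.
ΔA needed = 687.700 − 299.020 = 388.680 sabins.
Net gain per m²: Δα = 0.88 − 0.12 = 0.76.
Area = ΔA/Δα = 388.680/0.76 = 511.4 m².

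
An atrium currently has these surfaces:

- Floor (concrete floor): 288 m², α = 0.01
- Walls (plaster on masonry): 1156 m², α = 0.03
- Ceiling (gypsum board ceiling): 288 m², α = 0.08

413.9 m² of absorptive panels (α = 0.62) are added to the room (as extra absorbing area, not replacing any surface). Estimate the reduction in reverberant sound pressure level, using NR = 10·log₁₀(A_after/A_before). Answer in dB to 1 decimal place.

7.2 dB

A_before = Σ Sᵢαᵢ = 288·0.01 + 1156·0.03 + 288·0.08 = 60.600 sabins.
Added absorption = 413.9 × 0.62 = 256.618 sabins.
A_after = 60.600 + 256.618 = 317.218 sabins.
NR = 10·log₁₀(317.218/60.600) = 7.2 dB.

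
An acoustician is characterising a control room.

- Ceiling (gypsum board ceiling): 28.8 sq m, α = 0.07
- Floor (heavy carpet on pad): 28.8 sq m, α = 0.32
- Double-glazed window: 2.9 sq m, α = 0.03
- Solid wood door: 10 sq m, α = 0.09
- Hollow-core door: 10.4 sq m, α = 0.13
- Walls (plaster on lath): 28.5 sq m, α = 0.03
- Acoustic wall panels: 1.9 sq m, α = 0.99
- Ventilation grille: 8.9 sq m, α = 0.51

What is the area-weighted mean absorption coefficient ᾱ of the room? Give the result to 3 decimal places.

0.173

Total surface area S = 120.2 sq m.
Weighted sum Σ Sα = 20.846.
ᾱ = A/S = 0.173.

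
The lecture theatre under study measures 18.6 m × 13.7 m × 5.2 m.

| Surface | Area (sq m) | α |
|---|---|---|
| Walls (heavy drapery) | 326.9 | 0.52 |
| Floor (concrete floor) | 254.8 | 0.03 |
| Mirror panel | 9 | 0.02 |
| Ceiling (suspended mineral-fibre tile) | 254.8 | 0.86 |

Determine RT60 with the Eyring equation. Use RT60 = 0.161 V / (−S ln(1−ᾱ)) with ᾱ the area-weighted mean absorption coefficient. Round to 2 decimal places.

0.40 sec

Total surface area S = 326.9 + 254.8 + 9 + 254.8 = 845.5 sq m.
Absorption A = 326.9·0.52 + 254.8·0.03 + 9·0.02 + 254.8·0.86 = 396.940 sabins.
ᾱ = 396.940 / 845.5 = 0.4695.
−S·ln(1−ᾱ) = −845.5 × ln(1 − 0.4695) = 535.992.
V = 18.6 × 13.7 × 5.2 = 1325.064 m³.
RT60 = 0.161 × 1325.064 / 535.992 = 0.40 s.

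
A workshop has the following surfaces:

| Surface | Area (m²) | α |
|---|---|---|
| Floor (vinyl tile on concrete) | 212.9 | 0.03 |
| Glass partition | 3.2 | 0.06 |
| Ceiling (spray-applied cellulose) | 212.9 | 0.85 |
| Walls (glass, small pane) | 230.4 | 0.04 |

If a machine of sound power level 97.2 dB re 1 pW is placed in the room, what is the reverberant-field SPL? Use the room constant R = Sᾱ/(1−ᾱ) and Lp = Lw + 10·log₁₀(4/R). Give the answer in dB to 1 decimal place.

A = 196.760 sabins; S = 659.4 m².
ᾱ = 0.2984, so room constant R = A/(1−ᾱ) = 280.445 m².
Lp = 97.2 + 10·log₁₀(4/280.445) = 97.2 + (-18.46) = 78.7 dB.

78.7 dB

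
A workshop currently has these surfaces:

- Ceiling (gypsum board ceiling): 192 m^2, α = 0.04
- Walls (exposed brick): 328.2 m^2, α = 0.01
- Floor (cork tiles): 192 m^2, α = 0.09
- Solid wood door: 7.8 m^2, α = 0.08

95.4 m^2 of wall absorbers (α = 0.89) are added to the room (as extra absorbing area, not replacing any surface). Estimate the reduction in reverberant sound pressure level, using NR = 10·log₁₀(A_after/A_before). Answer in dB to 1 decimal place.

6.0 dB

Total absorption A_before = 192·0.04 + 328.2·0.01 + 192·0.09 + 7.8·0.08
  = 7.680 + 3.282 + 17.280 + 0.624 = 28.866 m^2 sabins.
Added absorption = 95.4 × 0.89 = 84.906 sabins.
New total A_after = 113.772 sabins.
Reduction = 10 log₁₀(A_after/A_before) = 10 log₁₀(3.9414) = 6.0 dB.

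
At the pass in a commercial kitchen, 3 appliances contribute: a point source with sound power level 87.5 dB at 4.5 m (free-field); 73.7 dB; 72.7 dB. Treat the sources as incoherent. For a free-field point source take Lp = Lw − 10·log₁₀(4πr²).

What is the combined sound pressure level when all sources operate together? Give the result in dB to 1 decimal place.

Source at 4.5 m: Lp = 87.5 − 10·log₁₀(4π·4.5²) = 87.5 − 10·log₁₀(254.469) = 63.4 dB.
Σ 10^(Lᵢ/10) = 4.425e+07.
L_total = 10·log₁₀(4.425e+07) = 76.5 dB.

76.5 dB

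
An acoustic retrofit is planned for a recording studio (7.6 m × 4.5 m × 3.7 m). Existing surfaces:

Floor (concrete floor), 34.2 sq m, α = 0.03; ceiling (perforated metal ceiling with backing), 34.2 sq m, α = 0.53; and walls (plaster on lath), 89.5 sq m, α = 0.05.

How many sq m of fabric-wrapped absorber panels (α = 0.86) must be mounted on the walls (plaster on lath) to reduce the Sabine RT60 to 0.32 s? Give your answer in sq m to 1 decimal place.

49.4

A₁ = Σ Sᵢαᵢ = 34.2·0.03 + 34.2·0.53 + 89.5·0.05 = 23.627 sabins.
V = 126.54 m³. Target absorption A₂ = 0.161 × 126.54 / 0.32 = 63.665 sabins.
Absorption to add: 63.665 − 23.627 = 40.038 sabins.
Net gain per sq m: Δα = 0.86 − 0.05 = 0.81.
Area = ΔA/Δα = 40.038/0.81 = 49.4 sq m.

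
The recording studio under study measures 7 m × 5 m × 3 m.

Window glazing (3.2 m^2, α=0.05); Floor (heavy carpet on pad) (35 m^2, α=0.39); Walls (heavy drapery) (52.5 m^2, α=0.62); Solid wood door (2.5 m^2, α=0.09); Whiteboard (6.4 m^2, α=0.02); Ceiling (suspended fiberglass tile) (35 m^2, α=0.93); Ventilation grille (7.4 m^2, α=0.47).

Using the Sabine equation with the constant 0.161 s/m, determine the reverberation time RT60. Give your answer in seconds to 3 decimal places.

Total absorption A = 3.2·0.05 + 35·0.39 + 52.5·0.62 + 2.5·0.09 + 6.4·0.02 + 35·0.93 + 7.4·0.47
  = 0.160 + 13.650 + 32.550 + 0.225 + 0.128 + 32.550 + 3.478 = 82.741 m^2 sabins.
Volume V = 7 × 5 × 3 = 105 m³.
Sabine: RT60 = 0.161 × 105 / 82.741 = 0.204 s.

0.204 seconds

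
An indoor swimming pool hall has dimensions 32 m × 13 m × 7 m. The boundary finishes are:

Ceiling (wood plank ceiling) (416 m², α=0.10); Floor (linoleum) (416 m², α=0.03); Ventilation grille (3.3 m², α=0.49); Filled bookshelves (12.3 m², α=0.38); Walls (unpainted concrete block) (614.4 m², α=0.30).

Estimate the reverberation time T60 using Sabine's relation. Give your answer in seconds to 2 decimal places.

1.92 s

Equivalent absorption area: A = 416*0.10 + 416*0.03 + 3.3*0.49 + 12.3*0.38 + 614.4*0.30 = 244.691 m².
V = 32·13·7 = 2912 m³.
RT60 = 0.161 · V / A = 0.161 × 2912 / 244.691 = 1.92 s.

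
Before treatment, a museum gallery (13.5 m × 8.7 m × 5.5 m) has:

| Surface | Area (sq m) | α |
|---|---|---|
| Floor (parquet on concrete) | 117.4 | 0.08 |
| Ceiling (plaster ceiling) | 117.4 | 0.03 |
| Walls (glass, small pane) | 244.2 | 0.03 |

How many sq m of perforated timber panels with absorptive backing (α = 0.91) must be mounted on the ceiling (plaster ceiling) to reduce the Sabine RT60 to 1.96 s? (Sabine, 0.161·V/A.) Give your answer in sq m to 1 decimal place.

37.3

A₁ = Σ Sᵢαᵢ = 117.4×0.08 + 117.4×0.03 + 244.2×0.03 = 20.240 sabins.
V = 645.975 m³. Target absorption A₂ = 0.161 × 645.975 / 1.96 = 53.062 sabins.
ΔA needed = 53.062 − 20.240 = 32.822 sabins.
Net gain per sq m: Δα = 0.91 − 0.03 = 0.88.
Panel area = 32.822 / 0.88 = 37.3 sq m.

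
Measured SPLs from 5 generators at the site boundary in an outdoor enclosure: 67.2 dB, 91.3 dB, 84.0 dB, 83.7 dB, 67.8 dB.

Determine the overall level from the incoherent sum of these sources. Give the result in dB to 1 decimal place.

Σ 10^(Lᵢ/10) = 1.846e+09.
Back to dB: 10·log₁₀ Σ = 92.7 dB.

92.7 dB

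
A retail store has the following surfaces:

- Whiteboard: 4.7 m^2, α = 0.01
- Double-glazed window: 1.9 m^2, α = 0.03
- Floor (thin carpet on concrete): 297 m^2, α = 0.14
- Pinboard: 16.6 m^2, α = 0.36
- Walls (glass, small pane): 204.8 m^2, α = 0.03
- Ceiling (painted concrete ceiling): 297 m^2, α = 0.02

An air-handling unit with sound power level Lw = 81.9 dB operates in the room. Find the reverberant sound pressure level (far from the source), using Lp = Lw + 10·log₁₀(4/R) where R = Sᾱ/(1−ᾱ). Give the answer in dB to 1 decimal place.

69.8 dB

A = 59.744 sabins; S = 822.0 m^2.
ᾱ = 59.744/822.0 = 0.0727; R = Sᾱ/(1−ᾱ) = 59.744/(1−0.0727) = 64.428 m^2.
Lp = Lw + 10 log₁₀(4/R) = 81.9 -12.07 = 69.8 dB.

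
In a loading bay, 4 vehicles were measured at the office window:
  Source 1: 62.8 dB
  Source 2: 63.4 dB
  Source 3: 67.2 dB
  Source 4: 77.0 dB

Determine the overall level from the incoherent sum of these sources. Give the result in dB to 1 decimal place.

77.7 dB

Sum in the linear (power) domain: Σ 10^(Lᵢ/10) = 10^(62.8/10) + 10^(63.4/10) + 10^(67.2/10) + 10^(77.0/10) = 5.946e+07.
Combined level = 10 log₁₀(5.946e+07) = 77.7 dB.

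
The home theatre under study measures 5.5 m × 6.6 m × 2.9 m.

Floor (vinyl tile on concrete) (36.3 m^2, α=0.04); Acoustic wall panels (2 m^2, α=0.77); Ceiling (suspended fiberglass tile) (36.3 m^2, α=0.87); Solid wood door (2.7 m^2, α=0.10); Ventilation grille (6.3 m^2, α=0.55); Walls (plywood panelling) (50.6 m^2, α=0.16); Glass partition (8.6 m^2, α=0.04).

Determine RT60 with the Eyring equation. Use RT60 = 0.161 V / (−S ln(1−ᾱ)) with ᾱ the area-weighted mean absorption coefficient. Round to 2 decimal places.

S = Σ Sᵢ = 142.8 m^2.
Absorption A = 36.3×0.04 + 2×0.77 + 36.3×0.87 + 2.7×0.10 + 6.3×0.55 + 50.6×0.16 + 8.6×0.04 = 46.748 sabins.
Mean coefficient ᾱ = A/S = 0.3274.
Eyring denominator: −S ln(1−ᾱ) = 56.635.
V = 5.5 × 6.6 × 2.9 = 105.27 m³.
T = 0.161·V/[−S·ln(1−ᾱ)] = 0.161·105.27/56.635 = 0.30 s.

0.30 s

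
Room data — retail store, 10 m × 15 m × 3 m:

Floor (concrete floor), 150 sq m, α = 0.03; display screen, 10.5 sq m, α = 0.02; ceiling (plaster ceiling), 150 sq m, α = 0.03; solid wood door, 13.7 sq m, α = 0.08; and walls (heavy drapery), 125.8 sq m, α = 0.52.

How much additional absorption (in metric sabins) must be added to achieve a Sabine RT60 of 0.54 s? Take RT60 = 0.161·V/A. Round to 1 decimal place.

Equivalent absorption area: A₁ = 150×0.03 + 10.5×0.02 + 150×0.03 + 13.7×0.08 + 125.8×0.52 = 75.722 sq m.
Target A₂ = 0.161·450/0.54 = 134.167 sabins (V = 450 m³).
ΔA = A₂ − A₁ = 134.167 − 75.722 = 58.4 sabins.

58.4 sabins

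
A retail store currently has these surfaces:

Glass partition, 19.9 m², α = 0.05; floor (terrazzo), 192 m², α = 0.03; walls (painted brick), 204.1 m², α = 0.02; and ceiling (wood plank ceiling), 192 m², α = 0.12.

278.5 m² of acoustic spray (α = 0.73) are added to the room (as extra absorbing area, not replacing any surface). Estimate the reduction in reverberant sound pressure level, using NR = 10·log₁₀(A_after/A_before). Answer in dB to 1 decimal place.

Equivalent absorption area: A_before = 19.9·0.05 + 192·0.03 + 204.1·0.02 + 192·0.12 = 33.877 m².
Treatment contributes 278.5·0.73 = 203.305 sabins.
A_after = 33.877 + 203.305 = 237.182 sabins.
NR = 10·log₁₀(237.182/33.877) = 8.5 dB.

8.5 dB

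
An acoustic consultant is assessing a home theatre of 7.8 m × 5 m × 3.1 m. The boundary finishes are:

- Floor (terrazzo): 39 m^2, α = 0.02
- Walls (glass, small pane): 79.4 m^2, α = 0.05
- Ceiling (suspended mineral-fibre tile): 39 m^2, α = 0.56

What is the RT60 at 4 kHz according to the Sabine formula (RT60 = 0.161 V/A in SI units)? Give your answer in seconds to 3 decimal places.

0.732 s

Equivalent absorption area: A = 39*0.02 + 79.4*0.05 + 39*0.56 = 26.590 m^2.
V = 7.8·5·3.1 = 120.9 m³.
Sabine: RT60 = 0.161 × 120.9 / 26.590 = 0.732 s.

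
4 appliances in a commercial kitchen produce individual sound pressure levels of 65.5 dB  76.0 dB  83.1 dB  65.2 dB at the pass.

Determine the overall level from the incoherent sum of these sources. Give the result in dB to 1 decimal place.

Σ 10^(Lᵢ/10) = 2.508e+08.
L_total = 10·log₁₀(2.508e+08) = 84.0 dB.

84.0 dB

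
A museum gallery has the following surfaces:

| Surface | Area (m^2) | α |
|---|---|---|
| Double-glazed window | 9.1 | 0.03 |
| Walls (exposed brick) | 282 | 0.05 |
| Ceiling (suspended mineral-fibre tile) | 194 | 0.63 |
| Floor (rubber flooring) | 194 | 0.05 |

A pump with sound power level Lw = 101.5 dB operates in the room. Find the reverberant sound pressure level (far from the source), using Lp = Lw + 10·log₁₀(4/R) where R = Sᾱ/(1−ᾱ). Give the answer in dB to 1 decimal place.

84.8 dB

A = 146.293 sabins; S = 679.1 m^2.
ᾱ = 0.2154, so room constant R = A/(1−ᾱ) = 186.456 m^2.
Lp = 101.5 + 10·log₁₀(4/186.456) = 101.5 + (-16.69) = 84.8 dB.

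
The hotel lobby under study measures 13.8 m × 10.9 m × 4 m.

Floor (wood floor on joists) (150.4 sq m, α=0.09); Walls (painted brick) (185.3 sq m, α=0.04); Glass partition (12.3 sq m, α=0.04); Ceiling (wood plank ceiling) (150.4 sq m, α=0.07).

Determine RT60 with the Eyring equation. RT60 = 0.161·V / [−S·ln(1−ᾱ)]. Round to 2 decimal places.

2.93 sec

Total surface area S = 150.4 + 185.3 + 12.3 + 150.4 = 498.4 sq m.
Σ(Sᵢαᵢ) = 150.4·0.09 + 185.3·0.04 + 12.3·0.04 + 150.4·0.07 = 31.968.
ᾱ = 31.968 / 498.4 = 0.0641.
−S·ln(1−ᾱ) = −498.4 × ln(1 − 0.0641) = 33.017.
V = 13.8 × 10.9 × 4 = 601.68 m³.
T = 0.161·V/[−S·ln(1−ᾱ)] = 0.161·601.68/33.017 = 2.93 s.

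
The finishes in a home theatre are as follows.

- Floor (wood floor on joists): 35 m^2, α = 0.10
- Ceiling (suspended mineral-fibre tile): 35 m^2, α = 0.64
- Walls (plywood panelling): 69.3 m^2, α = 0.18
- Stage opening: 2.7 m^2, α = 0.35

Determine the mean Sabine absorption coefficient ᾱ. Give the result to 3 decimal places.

S = Σ Sᵢ = 35 + 35 + 69.3 + 2.7 = 142.0 m^2.
Σ(Sᵢαᵢ) = 35·0.10 + 35·0.64 + 69.3·0.18 + 2.7·0.35 = 39.319.
ᾱ = 39.319 / 142.0 = 0.277.

0.277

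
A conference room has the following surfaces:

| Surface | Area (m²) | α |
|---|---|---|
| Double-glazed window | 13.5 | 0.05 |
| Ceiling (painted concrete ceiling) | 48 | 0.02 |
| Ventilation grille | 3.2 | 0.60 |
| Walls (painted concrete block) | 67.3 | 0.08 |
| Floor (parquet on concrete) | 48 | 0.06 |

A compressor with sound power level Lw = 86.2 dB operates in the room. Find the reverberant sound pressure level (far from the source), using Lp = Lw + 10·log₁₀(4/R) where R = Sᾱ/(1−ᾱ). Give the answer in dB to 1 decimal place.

Σ(Sᵢαᵢ) = 13.5·0.05 + 48·0.02 + 3.2·0.60 + 67.3·0.08 + 48·0.06 = 11.819; total area S = 180.0 m².
ᾱ = 0.0657, so room constant R = A/(1−ᾱ) = 12.650 m².
Lp = 86.2 + 10·log₁₀(4/12.650) = 86.2 + (-5.00) = 81.2 dB.

81.2 dB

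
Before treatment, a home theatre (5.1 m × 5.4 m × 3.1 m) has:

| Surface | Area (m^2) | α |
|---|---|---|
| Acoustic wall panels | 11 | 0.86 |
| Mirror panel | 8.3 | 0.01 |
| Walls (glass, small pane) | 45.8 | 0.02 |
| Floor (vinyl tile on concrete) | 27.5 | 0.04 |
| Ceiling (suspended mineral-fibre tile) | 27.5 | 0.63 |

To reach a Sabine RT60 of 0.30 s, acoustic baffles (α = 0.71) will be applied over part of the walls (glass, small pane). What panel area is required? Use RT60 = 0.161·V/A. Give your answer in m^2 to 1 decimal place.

Equivalent absorption area: A₁ = 11*0.86 + 8.3*0.01 + 45.8*0.02 + 27.5*0.04 + 27.5*0.63 = 28.884 m^2.
V = 85.374 m³. Target absorption A₂ = 0.161 × 85.374 / 0.30 = 45.817 sabins.
ΔA needed = 45.817 − 28.884 = 16.933 sabins.
Each m^2 of panel replacing the walls (glass, small pane) adds (0.71 − 0.02) = 0.69 sabins.
Panel area = 16.933 / 0.69 = 24.5 m^2.

24.5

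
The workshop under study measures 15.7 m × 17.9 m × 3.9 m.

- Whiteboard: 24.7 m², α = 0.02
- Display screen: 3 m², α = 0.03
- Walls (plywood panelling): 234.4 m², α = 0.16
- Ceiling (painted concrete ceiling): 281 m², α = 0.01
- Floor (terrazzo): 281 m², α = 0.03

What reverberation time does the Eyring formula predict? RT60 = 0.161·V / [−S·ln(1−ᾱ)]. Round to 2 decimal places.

3.47 s

S = Σ Sᵢ = 824.1 m².
Σ(Sᵢαᵢ) = 24.7·0.02 + 3·0.03 + 234.4·0.16 + 281·0.01 + 281·0.03 = 49.328.
Mean coefficient ᾱ = A/S = 0.0599.
−S·ln(1−ᾱ) = −824.1 × ln(1 − 0.0599) = 50.904.
V = 15.7 × 17.9 × 3.9 = 1096.017 m³.
RT60 = 0.161 × 1096.017 / 50.904 = 3.47 s.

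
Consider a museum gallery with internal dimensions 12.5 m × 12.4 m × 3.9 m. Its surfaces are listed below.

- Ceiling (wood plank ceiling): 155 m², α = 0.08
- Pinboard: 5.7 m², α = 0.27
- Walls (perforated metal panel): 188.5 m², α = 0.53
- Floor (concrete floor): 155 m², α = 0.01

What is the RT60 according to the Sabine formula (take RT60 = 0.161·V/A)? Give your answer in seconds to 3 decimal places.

A = Σ Sᵢαᵢ = 155*0.08 + 5.7*0.27 + 188.5*0.53 + 155*0.01 = 115.394 sabins.
Room volume: 604.5 m³.
RT60 = 0.161 · V / A = 0.161 × 604.5 / 115.394 = 0.843 s.

0.843 s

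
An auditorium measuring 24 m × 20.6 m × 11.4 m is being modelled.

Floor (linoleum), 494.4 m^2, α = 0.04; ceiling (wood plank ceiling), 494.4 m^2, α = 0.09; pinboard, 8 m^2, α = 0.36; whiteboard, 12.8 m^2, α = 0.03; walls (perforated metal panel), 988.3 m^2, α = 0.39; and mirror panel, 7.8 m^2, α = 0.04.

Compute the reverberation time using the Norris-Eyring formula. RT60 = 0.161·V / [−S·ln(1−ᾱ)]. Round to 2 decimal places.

Total surface area S = 494.4 + 494.4 + 8 + 12.8 + 988.3 + 7.8 = 2005.7 m^2.
Σ(Sᵢαᵢ) = 494.4×0.04 + 494.4×0.09 + 8×0.36 + 12.8×0.03 + 988.3×0.39 + 7.8×0.04 = 453.285.
Mean coefficient ᾱ = A/S = 0.2260.
Eyring denominator: −S ln(1−ᾱ) = 513.827.
V = 24 × 20.6 × 11.4 = 5636.16 m³.
RT60 = 0.161 × 5636.16 / 513.827 = 1.77 s.

1.77 s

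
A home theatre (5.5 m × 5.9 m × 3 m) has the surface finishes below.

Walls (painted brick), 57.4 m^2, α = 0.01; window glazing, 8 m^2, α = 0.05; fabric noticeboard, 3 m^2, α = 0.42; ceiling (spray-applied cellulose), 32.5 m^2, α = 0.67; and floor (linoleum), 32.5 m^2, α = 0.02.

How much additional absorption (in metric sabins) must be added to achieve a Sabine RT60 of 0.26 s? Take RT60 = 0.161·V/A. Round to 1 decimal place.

35.6 sabins

Summing Sᵢαᵢ: 0.574 + 0.400 + 1.260 + 21.775 + 0.650 → A₁ = 24.659 sabins.
V = 97.35 m³. Required absorption A₂ = 0.161 × 97.35 / 0.26 = 60.282 sabins.
Shortfall: 60.282 − 24.659 = 35.6 sabins.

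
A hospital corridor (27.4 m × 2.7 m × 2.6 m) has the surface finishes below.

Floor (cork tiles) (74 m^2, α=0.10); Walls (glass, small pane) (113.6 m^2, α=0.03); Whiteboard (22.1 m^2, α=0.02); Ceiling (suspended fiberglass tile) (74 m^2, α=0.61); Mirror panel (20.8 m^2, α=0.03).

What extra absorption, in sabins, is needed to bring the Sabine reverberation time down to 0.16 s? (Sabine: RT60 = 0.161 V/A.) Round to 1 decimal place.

Total absorption A₁ = 74*0.10 + 113.6*0.03 + 22.1*0.02 + 74*0.61 + 20.8*0.03
  = 7.400 + 3.408 + 0.442 + 45.140 + 0.624 = 57.014 m^2 sabins.
V = 192.348 m³. Required absorption A₂ = 0.161 × 192.348 / 0.16 = 193.550 sabins.
Additional absorption ΔA = 193.550 − 57.014 = 136.5 sabins.

136.5 sabins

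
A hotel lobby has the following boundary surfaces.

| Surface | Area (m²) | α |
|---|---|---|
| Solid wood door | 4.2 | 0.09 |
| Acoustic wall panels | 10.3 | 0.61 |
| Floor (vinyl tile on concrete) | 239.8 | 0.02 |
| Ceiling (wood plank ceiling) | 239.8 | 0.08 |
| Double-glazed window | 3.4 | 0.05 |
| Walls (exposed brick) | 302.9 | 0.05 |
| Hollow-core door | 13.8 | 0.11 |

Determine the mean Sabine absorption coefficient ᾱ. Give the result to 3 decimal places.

0.058

S = Σ Sᵢ = 4.2 + 10.3 + 239.8 + 239.8 + 3.4 + 302.9 + 13.8 = 814.2 m².
Σ(Sᵢαᵢ) = 4.2×0.09 + 10.3×0.61 + 239.8×0.02 + 239.8×0.08 + 3.4×0.05 + 302.9×0.05 + 13.8×0.11 = 47.474.
ᾱ = A/S = 0.058.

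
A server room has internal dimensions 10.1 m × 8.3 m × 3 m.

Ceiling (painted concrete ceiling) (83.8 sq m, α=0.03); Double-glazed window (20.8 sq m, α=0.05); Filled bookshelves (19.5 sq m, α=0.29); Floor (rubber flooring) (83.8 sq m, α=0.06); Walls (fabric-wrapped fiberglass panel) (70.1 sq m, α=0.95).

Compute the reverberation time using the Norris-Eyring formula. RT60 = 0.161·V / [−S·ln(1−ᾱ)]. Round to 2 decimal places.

S = Σ Sᵢ = 278.0 sq m.
Absorption A = 83.8×0.03 + 20.8×0.05 + 19.5×0.29 + 83.8×0.06 + 70.1×0.95 = 80.832 sabins.
ᾱ = 80.832 / 278.0 = 0.2908.
Eyring denominator: −S ln(1−ᾱ) = 95.526.
V = 10.1 × 8.3 × 3 = 251.49 m³.
RT60 = 0.161 × 251.49 / 95.526 = 0.42 s.

0.42 s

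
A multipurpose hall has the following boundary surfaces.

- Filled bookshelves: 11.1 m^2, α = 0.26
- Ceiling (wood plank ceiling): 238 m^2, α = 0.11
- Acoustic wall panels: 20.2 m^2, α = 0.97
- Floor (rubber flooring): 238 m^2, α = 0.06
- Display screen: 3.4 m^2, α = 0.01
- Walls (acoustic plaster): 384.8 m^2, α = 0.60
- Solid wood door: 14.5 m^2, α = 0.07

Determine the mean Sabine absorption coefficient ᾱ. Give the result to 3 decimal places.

0.324

S = Σ Sᵢ = 11.1 + 238 + 20.2 + 238 + 3.4 + 384.8 + 14.5 = 910.0 m^2.
A = 11.1·0.26 + 238·0.11 + 20.2·0.97 + 238·0.06 + 3.4·0.01 + 384.8·0.60 + 14.5·0.07 = 294.869 sabins.
ᾱ = 294.869 / 910.0 = 0.324.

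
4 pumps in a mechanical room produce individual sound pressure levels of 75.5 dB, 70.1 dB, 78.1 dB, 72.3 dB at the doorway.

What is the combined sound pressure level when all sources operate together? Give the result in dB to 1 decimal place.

81.0 dB

Σ 10^(Lᵢ/10) = 1.273e+08.
L_total = 10·log₁₀(1.273e+08) = 81.0 dB.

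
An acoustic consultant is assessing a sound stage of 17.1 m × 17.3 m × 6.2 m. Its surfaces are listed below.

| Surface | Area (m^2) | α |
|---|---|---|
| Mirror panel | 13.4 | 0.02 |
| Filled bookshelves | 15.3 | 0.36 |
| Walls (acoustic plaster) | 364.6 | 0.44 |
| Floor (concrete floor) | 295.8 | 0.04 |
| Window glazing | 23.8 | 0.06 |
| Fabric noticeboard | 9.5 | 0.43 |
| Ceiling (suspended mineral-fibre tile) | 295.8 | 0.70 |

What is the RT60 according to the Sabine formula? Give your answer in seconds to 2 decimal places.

0.76 sec

A = Σ Sᵢαᵢ = 13.4*0.02 + 15.3*0.36 + 364.6*0.44 + 295.8*0.04 + 23.8*0.06 + 9.5*0.43 + 295.8*0.70 = 390.605 sabins.
V = 17.1·17.3·6.2 = 1834.146 m³.
RT60 = 0.161 · V / A = 0.161 × 1834.146 / 390.605 = 0.76 s.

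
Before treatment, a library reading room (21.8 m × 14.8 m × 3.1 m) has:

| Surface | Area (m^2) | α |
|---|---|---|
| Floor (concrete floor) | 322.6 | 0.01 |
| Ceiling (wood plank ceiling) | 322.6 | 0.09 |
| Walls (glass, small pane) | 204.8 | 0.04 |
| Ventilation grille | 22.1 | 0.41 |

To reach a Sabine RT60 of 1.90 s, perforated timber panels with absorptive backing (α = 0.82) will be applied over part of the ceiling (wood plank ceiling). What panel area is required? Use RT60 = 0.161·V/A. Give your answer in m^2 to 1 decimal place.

48.3

Summing Sᵢαᵢ: 3.226 + 29.034 + 8.192 + 9.061 → A₁ = 49.513 sabins.
Required A₂ = 0.161·1000.184/1.90 = 84.752 sabins.
ΔA needed = 84.752 − 49.513 = 35.239 sabins.
Each m^2 of panel replacing the ceiling (wood plank ceiling) adds (0.82 − 0.09) = 0.73 sabins.
Panel area = 35.239 / 0.73 = 48.3 m^2.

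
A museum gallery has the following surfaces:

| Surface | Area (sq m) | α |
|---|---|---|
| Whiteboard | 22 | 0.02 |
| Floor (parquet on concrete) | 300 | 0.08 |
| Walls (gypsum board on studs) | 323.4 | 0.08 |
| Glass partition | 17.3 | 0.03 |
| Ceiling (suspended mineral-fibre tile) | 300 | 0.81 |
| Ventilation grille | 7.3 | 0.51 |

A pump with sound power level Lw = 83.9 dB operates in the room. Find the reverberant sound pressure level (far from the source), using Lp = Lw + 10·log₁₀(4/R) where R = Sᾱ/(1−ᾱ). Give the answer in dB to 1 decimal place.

63.6 dB

Σ(Sᵢαᵢ) = 22·0.02 + 300·0.08 + 323.4·0.08 + 17.3·0.03 + 300·0.81 + 7.3·0.51 = 297.554; total area S = 970.0 sq m.
ᾱ = 0.3068, so room constant R = A/(1−ᾱ) = 429.247 sq m.
Lp = 83.9 + 10·log₁₀(4/429.247) = 83.9 + (-20.31) = 63.6 dB.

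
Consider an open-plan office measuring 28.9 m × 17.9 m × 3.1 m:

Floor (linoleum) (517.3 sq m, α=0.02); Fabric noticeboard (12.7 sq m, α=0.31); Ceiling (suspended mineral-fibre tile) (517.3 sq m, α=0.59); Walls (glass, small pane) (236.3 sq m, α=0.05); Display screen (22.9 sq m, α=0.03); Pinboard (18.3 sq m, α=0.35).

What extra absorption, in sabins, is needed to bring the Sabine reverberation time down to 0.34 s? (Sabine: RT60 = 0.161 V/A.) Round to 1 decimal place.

A₁ = Σ Sᵢαᵢ = 517.3·0.02 + 12.7·0.31 + 517.3·0.59 + 236.3·0.05 + 22.9·0.03 + 18.3·0.35 = 338.397 sabins.
For T = 0.34 s, need A₂ = 0.161·V/T = 0.161·1603.661/0.34 = 759.381 sabins.
ΔA = A₂ − A₁ = 759.381 − 338.397 = 421.0 sabins.

421.0 sabins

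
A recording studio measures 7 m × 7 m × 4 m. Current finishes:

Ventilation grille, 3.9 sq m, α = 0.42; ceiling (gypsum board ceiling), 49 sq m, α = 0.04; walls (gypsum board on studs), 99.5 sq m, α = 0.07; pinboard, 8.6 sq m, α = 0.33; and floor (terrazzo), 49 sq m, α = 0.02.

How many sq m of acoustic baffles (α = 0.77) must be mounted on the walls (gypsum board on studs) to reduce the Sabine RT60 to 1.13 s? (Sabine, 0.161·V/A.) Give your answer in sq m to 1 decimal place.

19.3

Total absorption A₁ = 3.9×0.42 + 49×0.04 + 99.5×0.07 + 8.6×0.33 + 49×0.02
  = 1.638 + 1.960 + 6.965 + 2.838 + 0.980 = 14.381 sq m sabins.
V = 196 m³. Target absorption A₂ = 0.161 × 196 / 1.13 = 27.926 sabins.
Absorption to add: 27.926 − 14.381 = 13.545 sabins.
Net gain per sq m: Δα = 0.77 − 0.07 = 0.70.
Panel area = 13.545 / 0.70 = 19.3 sq m.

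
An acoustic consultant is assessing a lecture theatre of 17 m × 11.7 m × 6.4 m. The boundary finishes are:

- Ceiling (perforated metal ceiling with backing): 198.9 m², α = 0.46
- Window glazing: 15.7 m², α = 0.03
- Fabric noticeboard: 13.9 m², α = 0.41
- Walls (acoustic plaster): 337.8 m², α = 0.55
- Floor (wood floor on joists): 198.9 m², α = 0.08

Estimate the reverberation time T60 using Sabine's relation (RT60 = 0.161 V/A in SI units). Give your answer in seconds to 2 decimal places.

0.68 seconds

A = Σ Sᵢαᵢ = 198.9·0.46 + 15.7·0.03 + 13.9·0.41 + 337.8·0.55 + 198.9·0.08 = 299.366 sabins.
Volume V = 17 × 11.7 × 6.4 = 1272.96 m³.
Sabine: RT60 = 0.161 × 1272.96 / 299.366 = 0.68 s.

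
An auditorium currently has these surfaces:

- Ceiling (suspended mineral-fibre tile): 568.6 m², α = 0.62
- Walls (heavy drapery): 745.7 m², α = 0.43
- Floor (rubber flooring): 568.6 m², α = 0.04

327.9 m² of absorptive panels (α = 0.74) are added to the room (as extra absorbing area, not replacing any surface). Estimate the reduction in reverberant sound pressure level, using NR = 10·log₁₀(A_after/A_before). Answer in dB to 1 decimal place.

1.3 dB

Total absorption A_before = 568.6·0.62 + 745.7·0.43 + 568.6·0.04
  = 352.532 + 320.651 + 22.744 = 695.927 m² sabins.
Added absorption = 327.9 × 0.74 = 242.646 sabins.
New total A_after = 938.573 sabins.
Reduction = 10 log₁₀(A_after/A_before) = 10 log₁₀(1.3487) = 1.3 dB.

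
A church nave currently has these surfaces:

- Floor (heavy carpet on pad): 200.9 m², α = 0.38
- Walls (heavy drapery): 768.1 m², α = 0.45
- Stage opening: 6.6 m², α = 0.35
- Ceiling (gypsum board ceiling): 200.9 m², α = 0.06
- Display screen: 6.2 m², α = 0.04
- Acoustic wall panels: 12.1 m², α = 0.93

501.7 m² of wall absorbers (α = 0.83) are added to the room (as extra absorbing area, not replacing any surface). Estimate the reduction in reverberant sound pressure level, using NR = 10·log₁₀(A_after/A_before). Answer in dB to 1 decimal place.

2.9 dB

Summing Sᵢαᵢ: 76.342 + 345.645 + 2.310 + 12.054 + 0.248 + 11.253 → A_before = 447.852 sabins.
Treatment contributes 501.7·0.83 = 416.411 sabins.
New total A_after = 864.263 sabins.
Reduction = 10 log₁₀(A_after/A_before) = 10 log₁₀(1.9298) = 2.9 dB.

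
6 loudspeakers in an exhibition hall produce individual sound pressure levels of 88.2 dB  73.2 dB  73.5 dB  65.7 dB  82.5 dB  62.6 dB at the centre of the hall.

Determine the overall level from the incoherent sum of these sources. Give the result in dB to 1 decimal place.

Σ 10^(Lᵢ/10) = 8.873e+08.
Combined level = 10 log₁₀(8.873e+08) = 89.5 dB.

89.5 dB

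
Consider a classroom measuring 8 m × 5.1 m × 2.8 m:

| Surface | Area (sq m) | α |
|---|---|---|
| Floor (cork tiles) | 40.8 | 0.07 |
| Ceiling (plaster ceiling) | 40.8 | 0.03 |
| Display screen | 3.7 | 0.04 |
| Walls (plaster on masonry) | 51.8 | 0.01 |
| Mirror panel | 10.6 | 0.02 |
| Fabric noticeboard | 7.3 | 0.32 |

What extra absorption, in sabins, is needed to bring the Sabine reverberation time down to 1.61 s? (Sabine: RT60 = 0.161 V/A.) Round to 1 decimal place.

4.1 sabins

Summing Sᵢαᵢ: 2.856 + 1.224 + 0.148 + 0.518 + 0.212 + 2.336 → A₁ = 7.294 sabins.
For T = 1.61 s, need A₂ = 0.161·V/T = 0.161·114.24/1.61 = 11.424 sabins.
Additional absorption ΔA = 11.424 − 7.294 = 4.1 sabins.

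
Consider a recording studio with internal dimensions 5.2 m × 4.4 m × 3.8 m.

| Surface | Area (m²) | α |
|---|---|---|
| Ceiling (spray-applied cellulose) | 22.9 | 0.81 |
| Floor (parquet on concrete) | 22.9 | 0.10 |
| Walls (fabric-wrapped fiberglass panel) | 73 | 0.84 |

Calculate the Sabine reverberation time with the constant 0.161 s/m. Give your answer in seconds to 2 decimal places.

0.17 seconds

Equivalent absorption area: A = 22.9×0.81 + 22.9×0.10 + 73×0.84 = 82.159 m².
V = 5.2·4.4·3.8 = 86.944 m³.
T = 0.161 V/A = 0.161·86.944/82.159 = 0.17 s.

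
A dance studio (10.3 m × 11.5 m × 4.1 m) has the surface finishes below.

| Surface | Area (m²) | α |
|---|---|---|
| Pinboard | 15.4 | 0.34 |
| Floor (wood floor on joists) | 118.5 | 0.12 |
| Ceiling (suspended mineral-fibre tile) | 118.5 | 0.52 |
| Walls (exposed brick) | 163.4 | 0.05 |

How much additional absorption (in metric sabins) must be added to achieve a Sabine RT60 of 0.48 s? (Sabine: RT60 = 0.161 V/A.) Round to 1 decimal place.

Summing Sᵢαᵢ: 5.236 + 14.220 + 61.620 + 8.170 → A₁ = 89.246 sabins.
For T = 0.48 s, need A₂ = 0.161·V/T = 0.161·485.645/0.48 = 162.893 sabins.
Additional absorption ΔA = 162.893 − 89.246 = 73.6 sabins.

73.6 sabins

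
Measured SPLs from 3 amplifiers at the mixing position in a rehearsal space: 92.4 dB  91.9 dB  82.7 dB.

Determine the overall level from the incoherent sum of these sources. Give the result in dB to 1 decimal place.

95.4 dB

Converting to relative power and adding: 10^(92.4/10) + 10^(91.9/10) + 10^(82.7/10) = 3.473e+09.
L_total = 10·log₁₀(3.473e+09) = 95.4 dB.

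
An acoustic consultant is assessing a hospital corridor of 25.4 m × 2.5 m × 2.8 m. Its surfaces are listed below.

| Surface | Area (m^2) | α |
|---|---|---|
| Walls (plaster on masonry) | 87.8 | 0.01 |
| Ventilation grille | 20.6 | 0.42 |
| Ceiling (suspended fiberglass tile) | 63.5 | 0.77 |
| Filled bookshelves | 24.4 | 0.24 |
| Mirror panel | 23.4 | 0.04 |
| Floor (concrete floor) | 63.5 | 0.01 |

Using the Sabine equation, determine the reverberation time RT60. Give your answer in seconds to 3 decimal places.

Equivalent absorption area: A = 87.8×0.01 + 20.6×0.42 + 63.5×0.77 + 24.4×0.24 + 23.4×0.04 + 63.5×0.01 = 65.852 m^2.
V = 25.4·2.5·2.8 = 177.8 m³.
T = 0.161 V/A = 0.161·177.8/65.852 = 0.435 s.

0.435 seconds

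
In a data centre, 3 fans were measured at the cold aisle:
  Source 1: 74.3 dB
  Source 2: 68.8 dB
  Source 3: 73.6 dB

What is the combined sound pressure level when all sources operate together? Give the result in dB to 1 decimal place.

77.6 dB

Σ 10^(Lᵢ/10) = 5.741e+07.
L_total = 10·log₁₀(5.741e+07) = 77.6 dB.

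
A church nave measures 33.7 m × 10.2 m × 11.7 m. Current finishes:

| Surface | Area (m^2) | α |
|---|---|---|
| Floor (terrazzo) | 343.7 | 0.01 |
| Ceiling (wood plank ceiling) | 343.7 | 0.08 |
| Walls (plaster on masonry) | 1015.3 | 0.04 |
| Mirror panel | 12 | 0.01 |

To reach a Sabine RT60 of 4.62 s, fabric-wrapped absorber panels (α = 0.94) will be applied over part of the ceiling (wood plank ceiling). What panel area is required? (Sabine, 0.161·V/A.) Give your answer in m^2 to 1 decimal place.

Equivalent absorption area: A₁ = 343.7×0.01 + 343.7×0.08 + 1015.3×0.04 + 12×0.01 = 71.665 m^2.
V = 4021.758 m³. Target absorption A₂ = 0.161 × 4021.758 / 4.62 = 140.152 sabins.
Absorption to add: 140.152 − 71.665 = 68.487 sabins.
Net gain per m^2: Δα = 0.94 − 0.08 = 0.86.
Area = ΔA/Δα = 68.487/0.86 = 79.6 m^2.

79.6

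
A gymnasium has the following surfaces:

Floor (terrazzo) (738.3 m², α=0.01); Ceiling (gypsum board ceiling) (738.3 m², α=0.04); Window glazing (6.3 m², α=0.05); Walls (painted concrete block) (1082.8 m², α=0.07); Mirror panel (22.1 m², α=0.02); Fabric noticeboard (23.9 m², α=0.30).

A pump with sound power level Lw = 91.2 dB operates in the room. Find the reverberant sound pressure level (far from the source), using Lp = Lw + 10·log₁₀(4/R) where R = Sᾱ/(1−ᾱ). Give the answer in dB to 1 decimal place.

Σ(Sᵢαᵢ) = 738.3·0.01 + 738.3·0.04 + 6.3·0.05 + 1082.8·0.07 + 22.1·0.02 + 23.9·0.30 = 120.638; total area S = 2611.7 m².
ᾱ = 120.638/2611.7 = 0.0462; R = Sᾱ/(1−ᾱ) = 120.638/(1−0.0462) = 126.481 m².
Lp = Lw + 10 log₁₀(4/R) = 91.2 -15.00 = 76.2 dB.

76.2 dB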